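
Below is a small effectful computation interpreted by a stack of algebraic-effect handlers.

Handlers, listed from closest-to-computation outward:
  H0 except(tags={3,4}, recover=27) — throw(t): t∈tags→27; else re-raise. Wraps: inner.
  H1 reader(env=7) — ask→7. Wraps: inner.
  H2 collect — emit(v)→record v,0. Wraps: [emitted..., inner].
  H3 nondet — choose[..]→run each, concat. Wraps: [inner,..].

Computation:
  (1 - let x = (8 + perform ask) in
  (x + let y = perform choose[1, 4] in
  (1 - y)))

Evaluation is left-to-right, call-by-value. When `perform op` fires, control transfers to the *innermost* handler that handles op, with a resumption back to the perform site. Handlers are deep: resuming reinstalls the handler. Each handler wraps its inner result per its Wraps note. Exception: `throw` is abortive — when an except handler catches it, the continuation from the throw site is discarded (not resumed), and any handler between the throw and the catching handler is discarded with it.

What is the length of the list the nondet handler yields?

Step-by-step:
ask @ H1 ⇒ 7
choose[1, 4] @ H3
  branch[0] choose=1:
    H0 returns -14
    H1 returns -14
    H2 returns [-14]
    H3 returns [[-14]]
  branch[1] choose=4:
    H0 returns -11
    H1 returns -11
    H2 returns [-11]
    H3 returns [[-11]]
= [[-14], [-11]]

Answer: 2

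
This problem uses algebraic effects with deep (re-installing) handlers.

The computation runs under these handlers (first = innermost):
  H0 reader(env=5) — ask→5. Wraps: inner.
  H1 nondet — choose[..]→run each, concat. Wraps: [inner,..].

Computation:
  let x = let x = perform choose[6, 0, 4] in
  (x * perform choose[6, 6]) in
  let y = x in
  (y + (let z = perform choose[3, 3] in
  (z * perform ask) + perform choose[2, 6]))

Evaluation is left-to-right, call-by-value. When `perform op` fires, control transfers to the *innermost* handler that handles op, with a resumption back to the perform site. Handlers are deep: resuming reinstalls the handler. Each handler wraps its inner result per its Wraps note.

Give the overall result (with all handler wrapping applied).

Answer: [53, 57, 53, 57, 53, 57, 53, 57, 17, 21, 17, 21, 17, 21, 17, 21, 41, 45, 41, 45, 41, 45, 41, 45]

Working:
choose[6, 0, 4] @ H1
  branch[0] choose=6:
    choose[6, 6] @ H1
      branch[0] choose=6:
        choose[3, 3] @ H1
          branch[0] choose=3:
            ask @ H0 ⇒ 5
            choose[2, 6] @ H1
              branch[0] choose=2:
                H0 returns 53
                H1 returns [53]
              branch[1] choose=6:
                H0 returns 57
                H1 returns [57]
          branch[1] choose=3:
            ask @ H0 ⇒ 5
            choose[2, 6] @ H1
              branch[0] choose=2:
                H0 returns 53
                H1 returns [53]
              branch[1] choose=6:
                H0 returns 57
                H1 returns [57]
      branch[1] choose=6:
        choose[3, 3] @ H1
          branch[0] choose=3:
            ask @ H0 ⇒ 5
            choose[2, 6] @ H1
              branch[0] choose=2:
                H0 returns 53
                H1 returns [53]
              branch[1] choose=6:
                H0 returns 57
                H1 returns [57]
          branch[1] choose=3:
            ask @ H0 ⇒ 5
            choose[2, 6] @ H1
              branch[0] choose=2:
                H0 returns 53
                H1 returns [53]
              branch[1] choose=6:
                H0 returns 57
                H1 returns [57]
  branch[1] choose=0:
    choose[6, 6] @ H1
      branch[0] choose=6:
        choose[3, 3] @ H1
          branch[0] choose=3:
            ask @ H0 ⇒ 5
            choose[2, 6] @ H1
              branch[0] choose=2:
                H0 returns 17
                H1 returns [17]
              branch[1] choose=6:
                H0 returns 21
                H1 returns [21]
          branch[1] choose=3:
            ask @ H0 ⇒ 5
            choose[2, 6] @ H1
              branch[0] choose=2:
                H0 returns 17
                H1 returns [17]
              branch[1] choose=6:
                H0 returns 21
                H1 returns [21]
      branch[1] choose=6:
        choose[3, 3] @ H1
          branch[0] choose=3:
            ask @ H0 ⇒ 5
            choose[2, 6] @ H1
              branch[0] choose=2:
                H0 returns 17
                H1 returns [17]
              branch[1] choose=6:
                H0 returns 21
                H1 returns [21]
          branch[1] choose=3:
            ask @ H0 ⇒ 5
            choose[2, 6] @ H1
              branch[0] choose=2:
                H0 returns 17
                H1 returns [17]
              branch[1] choose=6:
                H0 returns 21
                H1 returns [21]
  branch[2] choose=4:
    choose[6, 6] @ H1
      branch[0] choose=6:
        choose[3, 3] @ H1
          branch[0] choose=3:
            ask @ H0 ⇒ 5
            choose[2, 6] @ H1
              branch[0] choose=2:
                H0 returns 41
                H1 returns [41]
              branch[1] choose=6:
                H0 returns 45
                H1 returns [45]
          branch[1] choose=3:
            ask @ H0 ⇒ 5
            choose[2, 6] @ H1
              branch[0] choose=2:
                H0 returns 41
                H1 returns [41]
              branch[1] choose=6:
                H0 returns 45
                H1 returns [45]
      branch[1] choose=6:
        choose[3, 3] @ H1
          branch[0] choose=3:
            ask @ H0 ⇒ 5
            choose[2, 6] @ H1
              branch[0] choose=2:
                H0 returns 41
                H1 returns [41]
              branch[1] choose=6:
                H0 returns 45
                H1 returns [45]
          branch[1] choose=3:
            ask @ H0 ⇒ 5
            choose[2, 6] @ H1
              branch[0] choose=2:
                H0 returns 41
                H1 returns [41]
              branch[1] choose=6:
                H0 returns 45
                H1 returns [45]
= [53, 57, 53, 57, 53, 57, 53, 57, 17, 21, 17, 21, 17, 21, 17, 21, 41, 45, 41, 45, 41, 45, 41, 45]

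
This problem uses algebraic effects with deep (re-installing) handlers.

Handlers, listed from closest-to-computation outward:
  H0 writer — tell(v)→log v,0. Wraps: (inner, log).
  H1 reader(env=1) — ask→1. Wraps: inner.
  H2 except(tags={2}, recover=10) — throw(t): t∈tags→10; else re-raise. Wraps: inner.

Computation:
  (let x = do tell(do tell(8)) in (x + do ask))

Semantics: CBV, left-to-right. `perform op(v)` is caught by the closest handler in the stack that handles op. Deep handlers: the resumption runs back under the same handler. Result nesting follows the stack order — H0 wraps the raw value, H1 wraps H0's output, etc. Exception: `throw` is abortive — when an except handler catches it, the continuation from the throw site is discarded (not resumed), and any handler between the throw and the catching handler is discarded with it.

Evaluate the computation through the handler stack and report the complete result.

Evaluation trace:
tell(8) @ H0 ⇒ log+=8
tell(0) @ H0 ⇒ log+=0
ask @ H1 ⇒ 1
H0 returns (1, (8, 0))
H1 returns (1, (8, 0))
H2 returns (1, (8, 0))
= (1, (8, 0))

Answer: (1, (8, 0))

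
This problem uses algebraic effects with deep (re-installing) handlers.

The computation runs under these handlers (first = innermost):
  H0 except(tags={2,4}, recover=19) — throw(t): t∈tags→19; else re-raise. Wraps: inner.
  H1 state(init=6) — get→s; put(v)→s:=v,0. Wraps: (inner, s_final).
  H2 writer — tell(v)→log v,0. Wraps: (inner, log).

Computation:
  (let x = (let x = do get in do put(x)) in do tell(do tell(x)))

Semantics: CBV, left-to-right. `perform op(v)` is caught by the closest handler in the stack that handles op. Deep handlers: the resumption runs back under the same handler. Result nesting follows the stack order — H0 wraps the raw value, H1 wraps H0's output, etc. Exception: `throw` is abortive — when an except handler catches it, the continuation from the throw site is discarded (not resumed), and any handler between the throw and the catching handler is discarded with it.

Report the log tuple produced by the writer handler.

Step-by-step:
get @ H1 ⇒ 6
put(6) @ H1 ⇒ s:=6
tell(0) @ H2 ⇒ log+=0
tell(0) @ H2 ⇒ log+=0
H0 returns 0
H1 returns (0, 6)
H2 returns ((0, 6), (0, 0))
= ((0, 6), (0, 0))

Answer: (0, 0)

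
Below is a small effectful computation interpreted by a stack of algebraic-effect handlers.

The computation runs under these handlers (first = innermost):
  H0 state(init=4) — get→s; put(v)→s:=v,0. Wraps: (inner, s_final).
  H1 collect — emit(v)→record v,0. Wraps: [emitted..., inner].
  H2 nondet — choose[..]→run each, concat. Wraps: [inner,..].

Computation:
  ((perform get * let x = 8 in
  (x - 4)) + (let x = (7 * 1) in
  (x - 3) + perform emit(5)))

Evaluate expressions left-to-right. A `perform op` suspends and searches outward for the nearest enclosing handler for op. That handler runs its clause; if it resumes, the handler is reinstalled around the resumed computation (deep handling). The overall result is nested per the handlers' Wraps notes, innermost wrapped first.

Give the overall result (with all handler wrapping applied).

Answer: [[5, (20, 4)]]

Working:
get @ H0 ⇒ 4
emit(5) @ H1 ⇒ out+=5
H0 returns (20, 4)
H1 returns [5, (20, 4)]
H2 returns [[5, (20, 4)]]
= [[5, (20, 4)]]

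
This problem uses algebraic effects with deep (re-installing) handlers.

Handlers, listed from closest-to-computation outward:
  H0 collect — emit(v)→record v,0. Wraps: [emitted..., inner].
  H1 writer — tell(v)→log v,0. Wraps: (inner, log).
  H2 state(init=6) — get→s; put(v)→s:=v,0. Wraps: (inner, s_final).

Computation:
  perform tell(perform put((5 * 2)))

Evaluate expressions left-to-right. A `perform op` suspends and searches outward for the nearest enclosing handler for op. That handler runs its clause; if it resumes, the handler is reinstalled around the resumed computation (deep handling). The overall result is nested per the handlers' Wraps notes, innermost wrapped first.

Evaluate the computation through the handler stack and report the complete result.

Answer: (([0], (0)), 10)

Working:
put(10) @ H2 ⇒ s:=10
tell(0) @ H1 ⇒ log+=0
H0 returns [0]
H1 returns ([0], (0))
H2 returns (([0], (0)), 10)
= (([0], (0)), 10)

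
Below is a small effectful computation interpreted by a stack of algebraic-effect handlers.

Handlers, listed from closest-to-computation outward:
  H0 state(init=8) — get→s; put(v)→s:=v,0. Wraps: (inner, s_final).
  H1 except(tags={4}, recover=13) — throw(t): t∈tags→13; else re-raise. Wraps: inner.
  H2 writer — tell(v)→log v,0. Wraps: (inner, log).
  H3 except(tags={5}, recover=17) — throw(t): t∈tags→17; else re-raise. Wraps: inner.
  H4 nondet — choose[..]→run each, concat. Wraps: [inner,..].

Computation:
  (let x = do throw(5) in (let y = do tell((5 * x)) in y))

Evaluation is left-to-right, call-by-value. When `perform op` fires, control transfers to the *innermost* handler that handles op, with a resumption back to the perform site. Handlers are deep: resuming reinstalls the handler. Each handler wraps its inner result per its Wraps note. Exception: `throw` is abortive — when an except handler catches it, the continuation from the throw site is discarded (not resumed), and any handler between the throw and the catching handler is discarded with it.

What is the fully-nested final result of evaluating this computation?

Answer: [17]

Step-by-step:
throw(5) @ H1 re-raised
throw(5) @ H3 caught ⇒ 17
H4 returns [17]
= [17]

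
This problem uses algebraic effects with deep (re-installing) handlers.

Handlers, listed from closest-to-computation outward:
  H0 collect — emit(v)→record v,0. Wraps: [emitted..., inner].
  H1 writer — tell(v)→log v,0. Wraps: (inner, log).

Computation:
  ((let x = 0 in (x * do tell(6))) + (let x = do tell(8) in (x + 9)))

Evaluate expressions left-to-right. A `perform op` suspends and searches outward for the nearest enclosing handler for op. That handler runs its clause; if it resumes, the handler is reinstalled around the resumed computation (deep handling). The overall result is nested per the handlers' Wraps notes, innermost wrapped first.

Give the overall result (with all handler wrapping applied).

Answer: ([9], (6, 8))

Step-by-step:
tell(6) @ H1 ⇒ log+=6
tell(8) @ H1 ⇒ log+=8
H0 returns [9]
H1 returns ([9], (6, 8))
= ([9], (6, 8))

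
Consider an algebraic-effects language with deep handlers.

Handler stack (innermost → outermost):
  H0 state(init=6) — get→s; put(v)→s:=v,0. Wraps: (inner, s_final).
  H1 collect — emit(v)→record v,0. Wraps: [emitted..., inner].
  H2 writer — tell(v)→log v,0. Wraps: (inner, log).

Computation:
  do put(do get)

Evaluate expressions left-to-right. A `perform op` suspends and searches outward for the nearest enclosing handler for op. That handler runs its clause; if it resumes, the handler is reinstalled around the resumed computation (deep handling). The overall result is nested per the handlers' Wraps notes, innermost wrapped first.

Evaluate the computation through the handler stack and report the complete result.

Evaluation trace:
get @ H0 ⇒ 6
put(6) @ H0 ⇒ s:=6
H0 returns (0, 6)
H1 returns [(0, 6)]
H2 returns ([(0, 6)], ())
= ([(0, 6)], ())

Answer: ([(0, 6)], ())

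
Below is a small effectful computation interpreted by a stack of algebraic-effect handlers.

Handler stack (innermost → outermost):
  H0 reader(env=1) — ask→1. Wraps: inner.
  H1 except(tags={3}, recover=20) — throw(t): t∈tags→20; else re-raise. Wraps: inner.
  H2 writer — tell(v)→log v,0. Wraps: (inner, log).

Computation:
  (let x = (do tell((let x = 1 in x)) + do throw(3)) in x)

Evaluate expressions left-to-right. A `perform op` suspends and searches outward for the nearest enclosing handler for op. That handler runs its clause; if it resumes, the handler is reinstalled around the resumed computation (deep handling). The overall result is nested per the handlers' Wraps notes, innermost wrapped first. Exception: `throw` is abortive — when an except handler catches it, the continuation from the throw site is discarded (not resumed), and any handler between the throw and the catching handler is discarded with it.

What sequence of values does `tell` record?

Answer: (1)

Working:
tell(1) @ H2 ⇒ log+=1
throw(3) @ H1 caught ⇒ 20
H2 returns (20, (1))
= (20, (1))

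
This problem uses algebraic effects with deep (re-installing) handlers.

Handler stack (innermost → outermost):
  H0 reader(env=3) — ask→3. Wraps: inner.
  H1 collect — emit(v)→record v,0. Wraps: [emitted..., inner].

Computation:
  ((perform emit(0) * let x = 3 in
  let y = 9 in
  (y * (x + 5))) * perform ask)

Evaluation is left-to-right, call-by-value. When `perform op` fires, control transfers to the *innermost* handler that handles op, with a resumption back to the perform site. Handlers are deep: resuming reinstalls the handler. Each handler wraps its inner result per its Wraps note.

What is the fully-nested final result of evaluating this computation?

Answer: [0, 0]

Evaluation trace:
emit(0) @ H1 ⇒ out+=0
ask @ H0 ⇒ 3
H0 returns 0
H1 returns [0, 0]
= [0, 0]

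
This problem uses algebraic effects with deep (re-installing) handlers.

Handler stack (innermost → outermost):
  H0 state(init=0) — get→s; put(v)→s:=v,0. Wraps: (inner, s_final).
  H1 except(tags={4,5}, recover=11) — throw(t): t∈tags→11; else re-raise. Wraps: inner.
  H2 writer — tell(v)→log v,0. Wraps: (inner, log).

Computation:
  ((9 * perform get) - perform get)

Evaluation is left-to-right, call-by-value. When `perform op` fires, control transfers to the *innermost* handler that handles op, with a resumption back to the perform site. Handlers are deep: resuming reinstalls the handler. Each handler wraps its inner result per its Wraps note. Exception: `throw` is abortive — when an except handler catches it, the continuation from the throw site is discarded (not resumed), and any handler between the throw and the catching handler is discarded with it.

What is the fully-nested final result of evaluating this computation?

Answer: ((0, 0), ())

Evaluation trace:
get @ H0 ⇒ 0
get @ H0 ⇒ 0
H0 returns (0, 0)
H1 returns (0, 0)
H2 returns ((0, 0), ())
= ((0, 0), ())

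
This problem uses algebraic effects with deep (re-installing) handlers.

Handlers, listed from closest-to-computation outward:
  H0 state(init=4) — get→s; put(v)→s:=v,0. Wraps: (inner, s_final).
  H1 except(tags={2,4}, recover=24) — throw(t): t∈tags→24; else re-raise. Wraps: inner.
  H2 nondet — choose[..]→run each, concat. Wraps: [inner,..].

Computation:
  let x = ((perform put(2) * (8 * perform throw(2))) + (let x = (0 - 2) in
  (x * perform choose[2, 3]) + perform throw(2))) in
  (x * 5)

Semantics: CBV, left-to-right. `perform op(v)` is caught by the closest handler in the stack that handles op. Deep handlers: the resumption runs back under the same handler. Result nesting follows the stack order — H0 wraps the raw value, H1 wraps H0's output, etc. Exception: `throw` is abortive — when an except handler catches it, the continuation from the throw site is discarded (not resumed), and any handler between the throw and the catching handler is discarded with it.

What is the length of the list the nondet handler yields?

Answer: 1

Working:
put(2) @ H0 ⇒ s:=2
throw(2) @ H1 caught ⇒ 24
H2 returns [24]
= [24]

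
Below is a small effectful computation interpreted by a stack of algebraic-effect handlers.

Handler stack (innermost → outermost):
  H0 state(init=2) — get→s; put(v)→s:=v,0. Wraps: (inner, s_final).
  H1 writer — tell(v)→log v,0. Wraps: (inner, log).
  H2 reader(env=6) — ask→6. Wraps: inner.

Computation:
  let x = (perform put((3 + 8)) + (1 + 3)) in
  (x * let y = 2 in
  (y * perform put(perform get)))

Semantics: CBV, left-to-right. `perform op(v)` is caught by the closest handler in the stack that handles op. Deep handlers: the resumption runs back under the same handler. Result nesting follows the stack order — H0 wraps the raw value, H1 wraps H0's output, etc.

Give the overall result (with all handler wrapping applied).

Answer: ((0, 11), ())

Evaluation trace:
put(11) @ H0 ⇒ s:=11
get @ H0 ⇒ 11
put(11) @ H0 ⇒ s:=11
H0 returns (0, 11)
H1 returns ((0, 11), ())
H2 returns ((0, 11), ())
= ((0, 11), ())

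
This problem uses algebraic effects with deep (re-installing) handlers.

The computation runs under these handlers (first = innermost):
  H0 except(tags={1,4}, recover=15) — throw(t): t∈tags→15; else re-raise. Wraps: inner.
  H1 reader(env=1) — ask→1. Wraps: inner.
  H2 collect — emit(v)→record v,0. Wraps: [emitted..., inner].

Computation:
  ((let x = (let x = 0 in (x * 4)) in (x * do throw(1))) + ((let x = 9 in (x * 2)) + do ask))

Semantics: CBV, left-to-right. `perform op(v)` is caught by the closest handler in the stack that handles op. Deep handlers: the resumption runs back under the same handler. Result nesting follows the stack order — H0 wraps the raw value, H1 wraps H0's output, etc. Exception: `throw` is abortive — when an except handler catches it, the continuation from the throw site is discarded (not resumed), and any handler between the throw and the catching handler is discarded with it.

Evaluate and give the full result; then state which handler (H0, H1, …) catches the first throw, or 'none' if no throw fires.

Answer: [15] ; first throw caught by: H0

Working:
throw(1) @ H0 caught ⇒ 15
H1 returns 15
H2 returns [15]
= [15]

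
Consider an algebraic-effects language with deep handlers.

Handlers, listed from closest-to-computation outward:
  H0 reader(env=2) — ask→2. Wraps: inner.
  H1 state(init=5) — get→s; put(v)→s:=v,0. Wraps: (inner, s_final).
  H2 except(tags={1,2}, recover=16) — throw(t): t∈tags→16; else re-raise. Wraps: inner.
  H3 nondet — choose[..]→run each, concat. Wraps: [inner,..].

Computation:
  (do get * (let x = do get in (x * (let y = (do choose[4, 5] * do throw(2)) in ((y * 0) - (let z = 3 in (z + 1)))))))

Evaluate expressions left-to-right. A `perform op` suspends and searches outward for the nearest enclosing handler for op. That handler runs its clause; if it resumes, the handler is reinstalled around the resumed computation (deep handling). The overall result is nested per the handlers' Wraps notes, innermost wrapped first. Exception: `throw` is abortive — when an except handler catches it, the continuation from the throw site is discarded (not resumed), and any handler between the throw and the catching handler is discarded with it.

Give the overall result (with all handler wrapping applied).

Answer: [16, 16]

Evaluation trace:
get @ H1 ⇒ 5
get @ H1 ⇒ 5
choose[4, 5] @ H3
  branch[0] choose=4:
    throw(2) @ H2 caught ⇒ 16
    H3 returns [16]
  branch[1] choose=5:
    throw(2) @ H2 caught ⇒ 16
    H3 returns [16]
= [16, 16]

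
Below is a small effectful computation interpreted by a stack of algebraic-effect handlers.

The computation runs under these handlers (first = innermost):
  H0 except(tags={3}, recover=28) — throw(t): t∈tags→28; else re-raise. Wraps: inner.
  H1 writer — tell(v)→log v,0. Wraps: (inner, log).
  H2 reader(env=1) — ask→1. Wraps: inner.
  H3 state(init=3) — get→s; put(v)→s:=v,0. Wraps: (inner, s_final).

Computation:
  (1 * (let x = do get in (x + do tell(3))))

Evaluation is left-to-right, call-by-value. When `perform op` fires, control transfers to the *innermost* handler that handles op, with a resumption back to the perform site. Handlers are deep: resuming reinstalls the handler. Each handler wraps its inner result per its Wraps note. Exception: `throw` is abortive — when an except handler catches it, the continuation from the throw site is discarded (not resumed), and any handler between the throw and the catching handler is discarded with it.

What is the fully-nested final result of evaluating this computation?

Answer: ((3, (3)), 3)

Step-by-step:
get @ H3 ⇒ 3
tell(3) @ H1 ⇒ log+=3
H0 returns 3
H1 returns (3, (3))
H2 returns (3, (3))
H3 returns ((3, (3)), 3)
= ((3, (3)), 3)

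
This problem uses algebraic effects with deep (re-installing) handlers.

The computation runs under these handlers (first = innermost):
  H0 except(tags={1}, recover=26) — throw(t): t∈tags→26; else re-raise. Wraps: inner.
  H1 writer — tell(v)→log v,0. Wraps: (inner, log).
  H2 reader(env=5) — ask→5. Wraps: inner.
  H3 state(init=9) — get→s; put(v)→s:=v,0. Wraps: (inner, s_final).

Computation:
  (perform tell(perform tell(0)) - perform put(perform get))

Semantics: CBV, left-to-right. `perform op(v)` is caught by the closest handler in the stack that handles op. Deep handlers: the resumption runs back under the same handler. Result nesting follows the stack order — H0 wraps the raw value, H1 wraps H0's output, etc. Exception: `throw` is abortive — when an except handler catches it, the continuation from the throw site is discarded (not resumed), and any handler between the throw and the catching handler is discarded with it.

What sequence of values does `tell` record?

Evaluation trace:
tell(0) @ H1 ⇒ log+=0
tell(0) @ H1 ⇒ log+=0
get @ H3 ⇒ 9
put(9) @ H3 ⇒ s:=9
H0 returns 0
H1 returns (0, (0, 0))
H2 returns (0, (0, 0))
H3 returns ((0, (0, 0)), 9)
= ((0, (0, 0)), 9)

Answer: (0, 0)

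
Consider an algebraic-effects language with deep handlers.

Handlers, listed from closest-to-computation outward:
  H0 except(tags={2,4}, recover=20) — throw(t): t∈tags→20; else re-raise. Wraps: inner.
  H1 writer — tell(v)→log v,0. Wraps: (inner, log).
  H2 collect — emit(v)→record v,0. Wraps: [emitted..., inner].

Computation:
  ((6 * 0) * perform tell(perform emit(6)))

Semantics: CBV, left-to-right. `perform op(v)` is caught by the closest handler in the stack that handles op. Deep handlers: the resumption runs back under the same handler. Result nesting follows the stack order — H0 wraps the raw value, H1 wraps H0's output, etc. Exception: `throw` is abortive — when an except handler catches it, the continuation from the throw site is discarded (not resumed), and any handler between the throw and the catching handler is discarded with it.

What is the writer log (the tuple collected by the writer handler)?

Answer: (0)

Evaluation trace:
emit(6) @ H2 ⇒ out+=6
tell(0) @ H1 ⇒ log+=0
H0 returns 0
H1 returns (0, (0))
H2 returns [6, (0, (0))]
= [6, (0, (0))]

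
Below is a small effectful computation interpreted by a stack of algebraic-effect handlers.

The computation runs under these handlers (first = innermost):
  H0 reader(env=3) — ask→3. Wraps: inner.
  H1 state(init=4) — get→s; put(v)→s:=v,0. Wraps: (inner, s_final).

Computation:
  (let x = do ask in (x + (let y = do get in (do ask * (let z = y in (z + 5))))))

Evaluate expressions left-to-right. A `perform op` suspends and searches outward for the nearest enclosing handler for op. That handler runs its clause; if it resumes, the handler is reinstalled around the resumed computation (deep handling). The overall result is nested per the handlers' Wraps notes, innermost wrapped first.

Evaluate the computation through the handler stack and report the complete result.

Answer: (30, 4)

Working:
ask @ H0 ⇒ 3
get @ H1 ⇒ 4
ask @ H0 ⇒ 3
H0 returns 30
H1 returns (30, 4)
= (30, 4)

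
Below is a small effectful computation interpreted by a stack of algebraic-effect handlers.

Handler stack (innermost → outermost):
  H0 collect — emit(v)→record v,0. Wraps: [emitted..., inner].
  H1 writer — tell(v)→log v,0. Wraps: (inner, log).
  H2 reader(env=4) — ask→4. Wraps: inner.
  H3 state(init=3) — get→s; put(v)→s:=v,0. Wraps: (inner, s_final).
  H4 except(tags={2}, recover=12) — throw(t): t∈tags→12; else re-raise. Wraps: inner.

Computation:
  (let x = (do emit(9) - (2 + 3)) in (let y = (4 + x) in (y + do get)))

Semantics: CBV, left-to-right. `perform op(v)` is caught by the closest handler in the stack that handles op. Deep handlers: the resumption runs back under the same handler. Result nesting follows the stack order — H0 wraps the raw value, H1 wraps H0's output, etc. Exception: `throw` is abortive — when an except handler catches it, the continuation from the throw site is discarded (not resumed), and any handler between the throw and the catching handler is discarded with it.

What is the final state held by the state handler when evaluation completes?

Answer: 3

Evaluation trace:
emit(9) @ H0 ⇒ out+=9
get @ H3 ⇒ 3
H0 returns [9, 2]
H1 returns ([9, 2], ())
H2 returns ([9, 2], ())
H3 returns (([9, 2], ()), 3)
H4 returns (([9, 2], ()), 3)
= (([9, 2], ()), 3)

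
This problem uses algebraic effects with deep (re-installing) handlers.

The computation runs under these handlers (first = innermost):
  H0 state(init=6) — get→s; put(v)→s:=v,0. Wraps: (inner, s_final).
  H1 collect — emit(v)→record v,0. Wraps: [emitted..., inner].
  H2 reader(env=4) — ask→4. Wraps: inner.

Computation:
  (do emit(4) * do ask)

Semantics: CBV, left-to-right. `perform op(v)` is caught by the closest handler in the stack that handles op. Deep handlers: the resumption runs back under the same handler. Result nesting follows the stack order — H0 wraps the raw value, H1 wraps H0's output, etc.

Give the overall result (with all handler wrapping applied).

Answer: [4, (0, 6)]

Step-by-step:
emit(4) @ H1 ⇒ out+=4
ask @ H2 ⇒ 4
H0 returns (0, 6)
H1 returns [4, (0, 6)]
H2 returns [4, (0, 6)]
= [4, (0, 6)]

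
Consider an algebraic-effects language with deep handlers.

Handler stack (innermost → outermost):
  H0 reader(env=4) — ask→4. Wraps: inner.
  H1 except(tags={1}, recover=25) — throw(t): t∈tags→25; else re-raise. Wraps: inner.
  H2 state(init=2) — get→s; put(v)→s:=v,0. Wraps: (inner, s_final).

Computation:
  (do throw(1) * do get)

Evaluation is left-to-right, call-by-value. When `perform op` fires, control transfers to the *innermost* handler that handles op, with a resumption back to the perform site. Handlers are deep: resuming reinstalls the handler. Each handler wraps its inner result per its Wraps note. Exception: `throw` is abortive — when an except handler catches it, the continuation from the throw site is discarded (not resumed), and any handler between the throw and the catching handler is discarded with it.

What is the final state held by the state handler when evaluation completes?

Answer: 2

Working:
throw(1) @ H1 caught ⇒ 25
H2 returns (25, 2)
= (25, 2)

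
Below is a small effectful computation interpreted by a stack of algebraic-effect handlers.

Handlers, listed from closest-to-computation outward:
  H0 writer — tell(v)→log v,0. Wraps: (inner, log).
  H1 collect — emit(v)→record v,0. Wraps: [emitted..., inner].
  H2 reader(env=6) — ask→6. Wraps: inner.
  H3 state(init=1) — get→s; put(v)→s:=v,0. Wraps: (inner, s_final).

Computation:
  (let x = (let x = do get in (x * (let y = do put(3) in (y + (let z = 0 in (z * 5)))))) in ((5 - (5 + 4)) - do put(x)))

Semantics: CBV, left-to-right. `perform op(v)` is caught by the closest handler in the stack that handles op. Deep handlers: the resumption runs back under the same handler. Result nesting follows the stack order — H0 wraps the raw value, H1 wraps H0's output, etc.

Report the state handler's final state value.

Step-by-step:
get @ H3 ⇒ 1
put(3) @ H3 ⇒ s:=3
put(0) @ H3 ⇒ s:=0
H0 returns (-4, ())
H1 returns [(-4, ())]
H2 returns [(-4, ())]
H3 returns ([(-4, ())], 0)
= ([(-4, ())], 0)

Answer: 0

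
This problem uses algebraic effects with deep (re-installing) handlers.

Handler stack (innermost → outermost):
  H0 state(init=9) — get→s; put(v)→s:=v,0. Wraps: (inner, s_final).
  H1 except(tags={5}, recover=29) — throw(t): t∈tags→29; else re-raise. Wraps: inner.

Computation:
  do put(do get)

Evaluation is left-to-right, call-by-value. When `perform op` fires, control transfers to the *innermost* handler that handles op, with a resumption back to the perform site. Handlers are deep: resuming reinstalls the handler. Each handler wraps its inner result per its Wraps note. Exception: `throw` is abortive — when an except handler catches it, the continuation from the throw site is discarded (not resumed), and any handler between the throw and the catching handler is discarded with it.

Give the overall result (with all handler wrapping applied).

Answer: (0, 9)

Working:
get @ H0 ⇒ 9
put(9) @ H0 ⇒ s:=9
H0 returns (0, 9)
H1 returns (0, 9)
= (0, 9)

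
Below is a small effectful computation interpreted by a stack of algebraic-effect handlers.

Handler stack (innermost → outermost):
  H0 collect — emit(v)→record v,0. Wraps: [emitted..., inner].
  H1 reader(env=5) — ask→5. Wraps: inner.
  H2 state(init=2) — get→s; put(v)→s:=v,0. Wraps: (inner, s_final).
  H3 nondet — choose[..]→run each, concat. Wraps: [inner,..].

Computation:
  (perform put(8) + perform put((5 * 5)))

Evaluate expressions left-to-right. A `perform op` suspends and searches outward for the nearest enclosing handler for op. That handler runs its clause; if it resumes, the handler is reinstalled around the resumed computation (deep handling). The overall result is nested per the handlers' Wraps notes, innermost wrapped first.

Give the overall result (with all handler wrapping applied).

Evaluation trace:
put(8) @ H2 ⇒ s:=8
put(25) @ H2 ⇒ s:=25
H0 returns [0]
H1 returns [0]
H2 returns ([0], 25)
H3 returns [([0], 25)]
= [([0], 25)]

Answer: [([0], 25)]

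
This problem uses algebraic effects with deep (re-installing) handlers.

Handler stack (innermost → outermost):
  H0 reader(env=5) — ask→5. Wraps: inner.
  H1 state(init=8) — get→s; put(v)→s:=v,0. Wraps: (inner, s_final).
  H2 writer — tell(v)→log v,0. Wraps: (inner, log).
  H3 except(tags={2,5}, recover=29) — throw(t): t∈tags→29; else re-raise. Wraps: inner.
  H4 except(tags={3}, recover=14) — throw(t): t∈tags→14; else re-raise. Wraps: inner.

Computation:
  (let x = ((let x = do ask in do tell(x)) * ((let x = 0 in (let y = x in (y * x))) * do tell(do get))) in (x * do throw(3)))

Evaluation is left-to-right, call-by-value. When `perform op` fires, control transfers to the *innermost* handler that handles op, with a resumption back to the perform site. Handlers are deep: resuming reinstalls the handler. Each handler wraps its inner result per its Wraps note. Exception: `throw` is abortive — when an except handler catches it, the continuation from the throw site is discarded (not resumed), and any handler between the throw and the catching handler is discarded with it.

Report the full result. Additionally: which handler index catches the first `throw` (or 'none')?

Answer: 14 ; first throw caught by: H4

Evaluation trace:
ask @ H0 ⇒ 5
tell(5) @ H2 ⇒ log+=5
get @ H1 ⇒ 8
tell(8) @ H2 ⇒ log+=8
throw(3) @ H3 re-raised
throw(3) @ H4 caught ⇒ 14
= 14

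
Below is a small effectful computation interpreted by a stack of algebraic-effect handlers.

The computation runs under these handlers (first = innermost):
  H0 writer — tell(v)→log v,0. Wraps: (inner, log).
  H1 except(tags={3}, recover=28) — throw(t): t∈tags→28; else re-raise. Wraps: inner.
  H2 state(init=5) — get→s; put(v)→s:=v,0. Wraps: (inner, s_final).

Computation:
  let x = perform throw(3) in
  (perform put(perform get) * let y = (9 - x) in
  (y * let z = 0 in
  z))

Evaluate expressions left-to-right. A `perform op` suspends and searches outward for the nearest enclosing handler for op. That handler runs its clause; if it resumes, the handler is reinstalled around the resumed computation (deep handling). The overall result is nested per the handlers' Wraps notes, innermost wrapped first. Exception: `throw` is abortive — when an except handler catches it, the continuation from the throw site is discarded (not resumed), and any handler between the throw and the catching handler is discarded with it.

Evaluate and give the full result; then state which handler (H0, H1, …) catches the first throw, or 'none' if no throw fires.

Answer: (28, 5) ; first throw caught by: H1

Working:
throw(3) @ H1 caught ⇒ 28
H2 returns (28, 5)
= (28, 5)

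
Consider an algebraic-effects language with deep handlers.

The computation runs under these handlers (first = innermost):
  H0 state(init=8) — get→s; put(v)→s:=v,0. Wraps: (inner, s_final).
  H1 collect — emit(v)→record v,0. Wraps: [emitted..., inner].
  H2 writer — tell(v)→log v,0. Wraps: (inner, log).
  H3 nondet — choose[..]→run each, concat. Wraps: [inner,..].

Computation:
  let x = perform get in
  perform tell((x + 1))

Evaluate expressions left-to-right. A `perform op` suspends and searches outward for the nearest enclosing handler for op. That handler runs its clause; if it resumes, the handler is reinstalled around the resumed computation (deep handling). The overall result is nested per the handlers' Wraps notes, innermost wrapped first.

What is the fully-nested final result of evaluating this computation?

Working:
get @ H0 ⇒ 8
tell(9) @ H2 ⇒ log+=9
H0 returns (0, 8)
H1 returns [(0, 8)]
H2 returns ([(0, 8)], (9))
H3 returns [([(0, 8)], (9))]
= [([(0, 8)], (9))]

Answer: [([(0, 8)], (9))]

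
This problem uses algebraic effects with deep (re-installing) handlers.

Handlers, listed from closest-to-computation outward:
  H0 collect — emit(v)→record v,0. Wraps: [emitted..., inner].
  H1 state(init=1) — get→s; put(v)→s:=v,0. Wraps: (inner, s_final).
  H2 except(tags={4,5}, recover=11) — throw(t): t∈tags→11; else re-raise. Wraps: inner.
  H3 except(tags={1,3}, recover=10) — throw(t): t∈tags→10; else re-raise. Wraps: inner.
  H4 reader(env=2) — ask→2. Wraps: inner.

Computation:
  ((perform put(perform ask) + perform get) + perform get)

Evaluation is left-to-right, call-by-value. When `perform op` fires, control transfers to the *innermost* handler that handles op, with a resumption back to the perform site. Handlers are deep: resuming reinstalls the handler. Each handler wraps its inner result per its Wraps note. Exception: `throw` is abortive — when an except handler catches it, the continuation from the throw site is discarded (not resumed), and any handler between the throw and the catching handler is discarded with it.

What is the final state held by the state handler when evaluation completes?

Working:
ask @ H4 ⇒ 2
put(2) @ H1 ⇒ s:=2
get @ H1 ⇒ 2
get @ H1 ⇒ 2
H0 returns [4]
H1 returns ([4], 2)
H2 returns ([4], 2)
H3 returns ([4], 2)
H4 returns ([4], 2)
= ([4], 2)

Answer: 2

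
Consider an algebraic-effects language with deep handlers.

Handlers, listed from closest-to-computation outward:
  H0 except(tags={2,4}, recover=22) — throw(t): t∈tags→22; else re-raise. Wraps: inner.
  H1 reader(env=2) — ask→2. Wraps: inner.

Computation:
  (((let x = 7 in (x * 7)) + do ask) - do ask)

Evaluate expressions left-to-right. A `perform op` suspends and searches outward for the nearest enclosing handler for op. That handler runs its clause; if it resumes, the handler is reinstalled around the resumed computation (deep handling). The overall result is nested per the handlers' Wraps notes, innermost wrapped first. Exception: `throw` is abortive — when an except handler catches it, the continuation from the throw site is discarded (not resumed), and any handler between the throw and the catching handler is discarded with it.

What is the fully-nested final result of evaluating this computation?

Answer: 49

Evaluation trace:
ask @ H1 ⇒ 2
ask @ H1 ⇒ 2
H0 returns 49
H1 returns 49
= 49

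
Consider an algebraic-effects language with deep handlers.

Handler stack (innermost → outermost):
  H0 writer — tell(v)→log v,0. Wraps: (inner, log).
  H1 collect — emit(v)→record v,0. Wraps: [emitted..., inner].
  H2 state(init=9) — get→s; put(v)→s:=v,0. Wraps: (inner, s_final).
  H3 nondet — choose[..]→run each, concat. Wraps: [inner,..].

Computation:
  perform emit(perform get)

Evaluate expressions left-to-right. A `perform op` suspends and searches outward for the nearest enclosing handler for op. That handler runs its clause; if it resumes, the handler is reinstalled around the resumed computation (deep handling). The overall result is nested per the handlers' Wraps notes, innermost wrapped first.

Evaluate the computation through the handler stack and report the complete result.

Answer: [([9, (0, ())], 9)]

Working:
get @ H2 ⇒ 9
emit(9) @ H1 ⇒ out+=9
H0 returns (0, ())
H1 returns [9, (0, ())]
H2 returns ([9, (0, ())], 9)
H3 returns [([9, (0, ())], 9)]
= [([9, (0, ())], 9)]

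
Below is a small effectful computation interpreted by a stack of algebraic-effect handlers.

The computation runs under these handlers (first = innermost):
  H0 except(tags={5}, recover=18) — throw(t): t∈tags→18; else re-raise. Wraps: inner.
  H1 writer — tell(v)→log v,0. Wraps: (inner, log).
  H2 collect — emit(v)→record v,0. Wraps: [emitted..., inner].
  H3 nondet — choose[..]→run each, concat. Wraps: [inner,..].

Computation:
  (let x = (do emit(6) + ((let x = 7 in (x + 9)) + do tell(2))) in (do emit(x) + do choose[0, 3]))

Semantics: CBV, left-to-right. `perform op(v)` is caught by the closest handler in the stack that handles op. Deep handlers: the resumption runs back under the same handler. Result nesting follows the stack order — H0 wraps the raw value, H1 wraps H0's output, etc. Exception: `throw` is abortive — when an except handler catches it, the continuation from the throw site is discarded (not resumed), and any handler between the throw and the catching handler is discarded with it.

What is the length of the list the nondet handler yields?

Working:
emit(6) @ H2 ⇒ out+=6
tell(2) @ H1 ⇒ log+=2
emit(16) @ H2 ⇒ out+=16
choose[0, 3] @ H3
  branch[0] choose=0:
    H0 returns 0
    H1 returns (0, (2))
    H2 returns [6, 16, (0, (2))]
    H3 returns [[6, 16, (0, (2))]]
  branch[1] choose=3:
    H0 returns 3
    H1 returns (3, (2))
    H2 returns [6, 16, (3, (2))]
    H3 returns [[6, 16, (3, (2))]]
= [[6, 16, (0, (2))], [6, 16, (3, (2))]]

Answer: 2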